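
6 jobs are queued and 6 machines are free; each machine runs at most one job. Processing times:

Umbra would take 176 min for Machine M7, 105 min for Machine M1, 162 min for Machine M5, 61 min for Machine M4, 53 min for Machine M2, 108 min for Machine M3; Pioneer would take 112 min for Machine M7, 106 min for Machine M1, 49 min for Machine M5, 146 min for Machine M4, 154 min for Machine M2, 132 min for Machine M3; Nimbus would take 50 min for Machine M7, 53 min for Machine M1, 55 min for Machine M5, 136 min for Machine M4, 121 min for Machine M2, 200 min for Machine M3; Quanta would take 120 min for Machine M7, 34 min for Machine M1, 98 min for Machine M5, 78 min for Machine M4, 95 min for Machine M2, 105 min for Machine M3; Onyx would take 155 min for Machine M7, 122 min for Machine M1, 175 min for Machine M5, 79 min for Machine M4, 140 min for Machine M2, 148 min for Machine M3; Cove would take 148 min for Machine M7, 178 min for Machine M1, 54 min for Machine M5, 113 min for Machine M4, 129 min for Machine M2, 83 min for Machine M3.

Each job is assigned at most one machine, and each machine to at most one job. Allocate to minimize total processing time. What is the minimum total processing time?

Minimum total: 348 min

Optimal: Umbra→Machine M2 (53 min), Pioneer→Machine M5 (49 min), Nimbus→Machine M7 (50 min), Quanta→Machine M1 (34 min), Onyx→Machine M4 (79 min), Cove→Machine M3 (83 min) — total 53+49+50+34+79+83 = 348 min.
Column-greedy (each machine in turn goes to its cheapest remaining job) gives 471 min, worse by 123.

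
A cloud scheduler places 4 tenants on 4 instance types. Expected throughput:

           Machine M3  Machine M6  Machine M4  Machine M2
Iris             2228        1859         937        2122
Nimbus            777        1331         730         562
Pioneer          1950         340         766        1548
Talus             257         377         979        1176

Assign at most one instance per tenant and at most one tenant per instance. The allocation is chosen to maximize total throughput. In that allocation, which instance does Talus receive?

Talus receives Machine M4.

This is the linear assignment problem.
Optimal: Iris→Machine M2 (2122 ops/s), Nimbus→Machine M6 (1331 ops/s), Pioneer→Machine M3 (1950 ops/s), Talus→Machine M4 (979 ops/s) — total 2122+1331+1950+979 = 6382 ops/s.
Row-greedy (each tenant in turn takes its best remaining instance) gives 6086 ops/s, worse by 296.
Talus's own top instance is Machine M2 (1176 ops/s), but forcing Talus→Machine M2 and reassigning the rest optimally gives only 5715 ops/s — worse by 667.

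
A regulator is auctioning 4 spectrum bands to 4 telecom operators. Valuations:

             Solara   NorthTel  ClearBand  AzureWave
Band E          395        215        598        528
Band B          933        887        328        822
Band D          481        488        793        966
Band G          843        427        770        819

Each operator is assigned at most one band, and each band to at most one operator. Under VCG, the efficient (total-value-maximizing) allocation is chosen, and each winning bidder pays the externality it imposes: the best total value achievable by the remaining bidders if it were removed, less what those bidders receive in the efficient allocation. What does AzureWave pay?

AzureWave pays $195M.

Efficient allocation: Solara→Band G ($843M), NorthTel→Band B ($887M), ClearBand→Band E ($598M), AzureWave→Band D ($966M); total welfare W = $3294M.
AzureWave receives Band D at value $966M, so the others get W − 966 = $2328M.
Without AzureWave: best allocation of the remaining 3 bidders over all 4 bands is Solara→Band G ($843M), NorthTel→Band B ($887M), ClearBand→Band D ($793M), total $2523M.
VCG payment = (others' best without AzureWave) − (others' welfare with AzureWave) = 2523 − 2328 = $195M.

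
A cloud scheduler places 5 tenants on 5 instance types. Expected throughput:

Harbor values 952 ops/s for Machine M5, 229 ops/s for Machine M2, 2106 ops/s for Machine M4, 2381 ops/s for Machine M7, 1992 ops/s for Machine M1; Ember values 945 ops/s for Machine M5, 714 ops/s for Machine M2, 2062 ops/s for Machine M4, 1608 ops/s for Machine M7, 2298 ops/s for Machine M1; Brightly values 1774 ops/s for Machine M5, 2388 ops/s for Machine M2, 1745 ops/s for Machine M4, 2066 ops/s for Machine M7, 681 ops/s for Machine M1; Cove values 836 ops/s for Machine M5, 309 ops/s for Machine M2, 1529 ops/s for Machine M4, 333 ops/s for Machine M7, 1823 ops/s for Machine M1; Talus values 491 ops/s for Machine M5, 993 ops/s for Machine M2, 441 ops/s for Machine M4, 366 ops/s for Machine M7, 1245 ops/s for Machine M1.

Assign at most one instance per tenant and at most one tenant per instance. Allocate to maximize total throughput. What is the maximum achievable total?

Max total: 9145 ops/s

This is a one-to-one assignment (maximum-weight bipartite matching).
Optimal: Harbor→Machine M7 (2381 ops/s), Ember→Machine M4 (2062 ops/s), Brightly→Machine M2 (2388 ops/s), Cove→Machine M1 (1823 ops/s), Talus→Machine M5 (491 ops/s) — total 2381+2062+2388+1823+491 = 9145 ops/s.
Next-best assignment: Harbor→Machine M7, Ember→Machine M1, Brightly→Machine M2, Cove→Machine M4, Talus→Machine M5 = 9087 ops/s.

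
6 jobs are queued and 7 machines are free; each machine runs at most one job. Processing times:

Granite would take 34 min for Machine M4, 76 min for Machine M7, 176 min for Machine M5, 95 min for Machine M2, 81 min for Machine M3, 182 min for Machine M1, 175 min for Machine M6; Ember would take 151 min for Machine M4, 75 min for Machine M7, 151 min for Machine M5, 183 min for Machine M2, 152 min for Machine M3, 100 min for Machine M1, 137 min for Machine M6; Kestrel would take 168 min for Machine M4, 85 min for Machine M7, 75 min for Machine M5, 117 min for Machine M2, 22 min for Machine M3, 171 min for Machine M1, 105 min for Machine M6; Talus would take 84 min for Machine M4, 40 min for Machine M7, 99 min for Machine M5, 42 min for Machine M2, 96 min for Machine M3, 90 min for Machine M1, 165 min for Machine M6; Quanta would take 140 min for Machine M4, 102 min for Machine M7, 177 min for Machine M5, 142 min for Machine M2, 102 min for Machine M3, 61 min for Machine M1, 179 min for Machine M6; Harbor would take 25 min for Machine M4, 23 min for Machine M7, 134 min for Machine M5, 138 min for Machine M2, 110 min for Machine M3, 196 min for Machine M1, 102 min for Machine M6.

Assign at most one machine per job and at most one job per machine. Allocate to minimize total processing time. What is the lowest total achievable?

Minimum total: 319 min

Optimal: Granite→Machine M4 (34 min), Ember→Machine M6 (137 min), Kestrel→Machine M3 (22 min), Talus→Machine M2 (42 min), Quanta→Machine M1 (61 min), Harbor→Machine M7 (23 min) — total 34+137+22+42+61+23 = 319 min.
Next-best assignment: Granite→Machine M4, Ember→Machine M5, Kestrel→Machine M3, Talus→Machine M2, Quanta→Machine M1, Harbor→Machine M7 = 333 min.
Every other assignment is strictly worse.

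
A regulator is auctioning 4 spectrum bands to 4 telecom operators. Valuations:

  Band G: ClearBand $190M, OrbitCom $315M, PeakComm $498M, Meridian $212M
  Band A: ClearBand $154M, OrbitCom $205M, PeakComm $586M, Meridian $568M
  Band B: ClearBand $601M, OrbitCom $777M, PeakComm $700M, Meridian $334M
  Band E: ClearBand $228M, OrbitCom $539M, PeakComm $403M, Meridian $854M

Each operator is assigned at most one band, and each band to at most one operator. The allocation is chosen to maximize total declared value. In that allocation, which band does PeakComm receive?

This is the linear assignment problem.
Optimal: ClearBand→Band G ($190M), OrbitCom→Band B ($777M), PeakComm→Band A ($586M), Meridian→Band E ($854M) — total 190+777+586+854 = $2407M.
Column-greedy (each band in turn goes to its best remaining operator) gives $2071M, worse by 336.
Checked against all permutations: $2407M is optimal.
PeakComm's own top band is Band B ($700M), but forcing PeakComm→Band B and reassigning the rest optimally gives only $2023M — worse by 384.

PeakComm receives Band A.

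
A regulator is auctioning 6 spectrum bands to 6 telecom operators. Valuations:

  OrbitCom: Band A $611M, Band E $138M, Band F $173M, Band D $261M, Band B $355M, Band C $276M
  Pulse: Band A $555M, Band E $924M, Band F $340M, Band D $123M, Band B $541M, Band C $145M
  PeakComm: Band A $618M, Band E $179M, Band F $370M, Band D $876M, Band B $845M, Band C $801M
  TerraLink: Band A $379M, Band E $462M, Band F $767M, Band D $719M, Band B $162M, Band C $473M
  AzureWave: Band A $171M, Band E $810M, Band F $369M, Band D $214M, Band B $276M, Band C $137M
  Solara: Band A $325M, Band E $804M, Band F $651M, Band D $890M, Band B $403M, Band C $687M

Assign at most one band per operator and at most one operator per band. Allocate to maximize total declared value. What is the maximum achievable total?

Max total: $4420M

Optimal: OrbitCom→Band A ($611M), Pulse→Band B ($541M), PeakComm→Band C ($801M), TerraLink→Band F ($767M), AzureWave→Band E ($810M), Solara→Band D ($890M) — total 611+541+801+767+810+890 = $4420M.
Row-greedy (each operator in turn takes its best remaining band) gives $4141M, worse by 279.
Next-best assignment: OrbitCom→Band A, Pulse→Band B, PeakComm→Band D, TerraLink→Band F, AzureWave→Band E, Solara→Band C = $4292M.
Swapping OrbitCom↔Solara (OrbitCom→Band D $261M, Solara→Band A $325M) loses 915.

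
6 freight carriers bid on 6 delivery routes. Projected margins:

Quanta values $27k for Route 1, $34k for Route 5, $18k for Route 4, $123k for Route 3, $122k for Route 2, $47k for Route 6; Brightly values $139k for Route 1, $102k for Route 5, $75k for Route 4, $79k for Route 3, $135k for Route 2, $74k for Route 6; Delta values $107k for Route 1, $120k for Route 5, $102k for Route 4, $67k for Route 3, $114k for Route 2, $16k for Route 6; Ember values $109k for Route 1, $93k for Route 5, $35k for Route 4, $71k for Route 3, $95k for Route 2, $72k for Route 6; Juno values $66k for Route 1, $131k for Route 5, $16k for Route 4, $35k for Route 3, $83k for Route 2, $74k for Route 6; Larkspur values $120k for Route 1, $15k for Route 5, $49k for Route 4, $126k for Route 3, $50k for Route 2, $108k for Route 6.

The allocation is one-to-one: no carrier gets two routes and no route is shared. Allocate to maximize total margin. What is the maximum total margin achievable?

Optimal: Quanta→Route 3 ($123k), Brightly→Route 2 ($135k), Delta→Route 4 ($102k), Ember→Route 1 ($109k), Juno→Route 5 ($131k), Larkspur→Route 6 ($108k) — total 123+135+102+109+131+108 = $708k.
Next-best assignment: Quanta→Route 3, Brightly→Route 1, Delta→Route 4, Ember→Route 2, Juno→Route 5, Larkspur→Route 6 = $698k.
Swapping Ember↔Delta (Ember→Route 4 $35k, Delta→Route 1 $107k) loses 69.
Every other assignment is strictly worse.

Maximum total: $708k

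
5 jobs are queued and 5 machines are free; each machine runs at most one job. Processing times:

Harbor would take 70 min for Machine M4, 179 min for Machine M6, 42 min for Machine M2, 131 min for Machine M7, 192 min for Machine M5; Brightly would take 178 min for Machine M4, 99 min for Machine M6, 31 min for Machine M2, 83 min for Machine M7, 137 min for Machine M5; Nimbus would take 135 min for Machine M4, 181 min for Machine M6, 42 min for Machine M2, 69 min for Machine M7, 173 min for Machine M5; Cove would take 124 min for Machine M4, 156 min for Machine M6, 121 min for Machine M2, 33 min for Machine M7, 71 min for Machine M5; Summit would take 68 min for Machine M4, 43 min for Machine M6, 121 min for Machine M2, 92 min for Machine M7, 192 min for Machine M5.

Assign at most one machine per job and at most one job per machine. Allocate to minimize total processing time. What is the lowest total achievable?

Treat this as an assignment problem: match each job to one machine.
Optimal: Harbor→Machine M4 (70 min), Brightly→Machine M2 (31 min), Nimbus→Machine M7 (69 min), Cove→Machine M5 (71 min), Summit→Machine M6 (43 min) — total 70+31+69+71+43 = 284 min.
Min-entry greedy (repeatedly take the single cheapest remaining cell) gives 350 min, worse by 66.
Swapping Cove↔Nimbus (Cove→Machine M7 33 min, Nimbus→Machine M5 173 min) adds 66.

Minimum total: 284 min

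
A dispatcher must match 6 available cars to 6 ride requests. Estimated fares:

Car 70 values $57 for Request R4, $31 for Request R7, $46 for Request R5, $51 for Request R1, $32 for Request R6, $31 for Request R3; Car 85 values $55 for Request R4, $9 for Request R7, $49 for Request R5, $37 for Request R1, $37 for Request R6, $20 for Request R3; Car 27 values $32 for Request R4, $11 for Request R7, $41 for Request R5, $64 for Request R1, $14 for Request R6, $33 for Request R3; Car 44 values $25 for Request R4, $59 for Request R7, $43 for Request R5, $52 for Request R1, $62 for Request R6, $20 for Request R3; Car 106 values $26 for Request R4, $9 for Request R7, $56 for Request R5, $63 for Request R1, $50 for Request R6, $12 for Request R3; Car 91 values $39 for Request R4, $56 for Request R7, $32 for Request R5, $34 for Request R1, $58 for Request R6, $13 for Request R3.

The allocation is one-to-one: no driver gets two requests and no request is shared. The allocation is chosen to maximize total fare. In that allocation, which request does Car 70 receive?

Optimal: Car 70→Request R3 ($31), Car 85→Request R4 ($55), Car 27→Request R1 ($64), Car 44→Request R6 ($62), Car 106→Request R5 ($56), Car 91→Request R7 ($56) — total 31+55+64+62+56+56 = $324.
Column-greedy (each request in turn goes to its best remaining driver) gives $314, worse by 10.
Swapping Car 85↔Car 91 (Car 85→Request R7 $9, Car 91→Request R4 $39) loses 63.
Every other assignment is strictly worse.
Car 70's own top request is Request R4 ($57), but forcing Car 70→Request R4 and reassigning the rest optimally gives only $320 — worse by 4.

Car 70 receives Request R3.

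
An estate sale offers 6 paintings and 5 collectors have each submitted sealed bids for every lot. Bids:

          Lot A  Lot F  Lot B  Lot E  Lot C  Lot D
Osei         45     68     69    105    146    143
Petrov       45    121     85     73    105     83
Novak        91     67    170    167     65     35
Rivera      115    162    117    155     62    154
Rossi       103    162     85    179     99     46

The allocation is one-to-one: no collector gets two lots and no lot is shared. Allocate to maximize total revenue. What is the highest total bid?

Maximum total: $770

Optimal: Osei→Lot C ($146), Petrov→Lot F ($121), Novak→Lot B ($170), Rivera→Lot D ($154), Rossi→Lot E ($179) — total 146+121+170+154+179 = $770.
Swapping Novak↔Rossi (Novak→Lot E $167, Rossi→Lot B $85) loses 97.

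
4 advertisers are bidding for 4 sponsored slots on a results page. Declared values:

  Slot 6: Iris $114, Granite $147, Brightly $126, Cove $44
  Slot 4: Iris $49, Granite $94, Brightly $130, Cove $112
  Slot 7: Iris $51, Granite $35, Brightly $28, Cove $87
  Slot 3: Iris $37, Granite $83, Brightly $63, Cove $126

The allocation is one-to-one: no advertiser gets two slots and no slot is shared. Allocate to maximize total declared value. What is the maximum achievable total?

Maximum total: $454

Optimal: Iris→Slot 7 ($51), Granite→Slot 6 ($147), Brightly→Slot 4 ($130), Cove→Slot 3 ($126) — total 51+147+130+126 = $454.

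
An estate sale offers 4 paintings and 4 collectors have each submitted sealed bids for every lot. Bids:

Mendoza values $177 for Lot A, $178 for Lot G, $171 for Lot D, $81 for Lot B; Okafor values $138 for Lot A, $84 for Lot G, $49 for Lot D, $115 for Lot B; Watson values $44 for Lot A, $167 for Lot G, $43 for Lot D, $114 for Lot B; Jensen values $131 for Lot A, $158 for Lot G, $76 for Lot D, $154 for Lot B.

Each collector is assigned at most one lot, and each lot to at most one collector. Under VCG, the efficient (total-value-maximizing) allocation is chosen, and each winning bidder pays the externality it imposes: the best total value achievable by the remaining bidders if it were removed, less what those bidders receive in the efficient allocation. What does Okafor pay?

Okafor pays $6.

Efficient allocation: Mendoza→Lot D ($171), Okafor→Lot A ($138), Watson→Lot G ($167), Jensen→Lot B ($154); total welfare W = $630.
Okafor receives Lot A at value $138, so the others get W − 138 = $492.
Without Okafor: best allocation of the remaining 3 bidders over all 4 lots is Mendoza→Lot A ($177), Watson→Lot G ($167), Jensen→Lot B ($154), total $498.
VCG payment = (others' best without Okafor) − (others' welfare with Okafor) = 498 − 492 = $6.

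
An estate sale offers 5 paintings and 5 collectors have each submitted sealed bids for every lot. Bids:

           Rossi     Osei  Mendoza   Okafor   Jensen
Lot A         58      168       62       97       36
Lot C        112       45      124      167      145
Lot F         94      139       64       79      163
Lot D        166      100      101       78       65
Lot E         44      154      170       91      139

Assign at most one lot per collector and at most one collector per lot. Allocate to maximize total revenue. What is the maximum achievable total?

Maximum total: $834

This is the linear assignment problem.
Optimal: Rossi→Lot D ($166), Osei→Lot A ($168), Mendoza→Lot E ($170), Okafor→Lot C ($167), Jensen→Lot F ($163) — total 166+168+170+167+163 = $834.
Checked against all permutations: $834 is optimal.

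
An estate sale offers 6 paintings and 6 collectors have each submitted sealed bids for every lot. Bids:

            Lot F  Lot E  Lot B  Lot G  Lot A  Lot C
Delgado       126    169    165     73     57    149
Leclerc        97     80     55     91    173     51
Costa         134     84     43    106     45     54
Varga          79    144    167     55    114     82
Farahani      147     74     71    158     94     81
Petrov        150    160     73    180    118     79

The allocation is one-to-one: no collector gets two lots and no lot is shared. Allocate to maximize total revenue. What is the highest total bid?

Maximum total: $941

This is a one-to-one assignment (maximum-weight bipartite matching).
Optimal: Delgado→Lot C ($149), Leclerc→Lot A ($173), Costa→Lot F ($134), Varga→Lot B ($167), Farahani→Lot G ($158), Petrov→Lot E ($160) — total 149+173+134+167+158+160 = $941.
Column-greedy (each lot in turn goes to its best remaining collector) gives $871, worse by 70.
No other one-to-one assignment exceeds $941.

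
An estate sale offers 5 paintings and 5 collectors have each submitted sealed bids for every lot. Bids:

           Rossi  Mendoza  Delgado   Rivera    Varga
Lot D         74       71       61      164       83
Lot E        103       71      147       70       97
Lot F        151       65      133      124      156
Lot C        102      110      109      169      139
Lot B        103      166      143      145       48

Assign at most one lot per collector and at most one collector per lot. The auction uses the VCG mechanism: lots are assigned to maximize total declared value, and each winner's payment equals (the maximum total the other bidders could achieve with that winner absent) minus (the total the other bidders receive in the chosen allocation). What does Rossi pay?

Efficient allocation: Rossi→Lot F ($151), Mendoza→Lot B ($166), Delgado→Lot E ($147), Rivera→Lot D ($164), Varga→Lot C ($139); total welfare W = $767.
Rossi receives Lot F at value $151, so the others get W − 151 = $616.
Without Rossi: best allocation of the remaining 4 bidders over all 5 lots is Mendoza→Lot B ($166), Delgado→Lot E ($147), Rivera→Lot C ($169), Varga→Lot F ($156), total $638.
VCG payment = (others' best without Rossi) − (others' welfare with Rossi) = 638 − 616 = $22.

Rossi pays $22.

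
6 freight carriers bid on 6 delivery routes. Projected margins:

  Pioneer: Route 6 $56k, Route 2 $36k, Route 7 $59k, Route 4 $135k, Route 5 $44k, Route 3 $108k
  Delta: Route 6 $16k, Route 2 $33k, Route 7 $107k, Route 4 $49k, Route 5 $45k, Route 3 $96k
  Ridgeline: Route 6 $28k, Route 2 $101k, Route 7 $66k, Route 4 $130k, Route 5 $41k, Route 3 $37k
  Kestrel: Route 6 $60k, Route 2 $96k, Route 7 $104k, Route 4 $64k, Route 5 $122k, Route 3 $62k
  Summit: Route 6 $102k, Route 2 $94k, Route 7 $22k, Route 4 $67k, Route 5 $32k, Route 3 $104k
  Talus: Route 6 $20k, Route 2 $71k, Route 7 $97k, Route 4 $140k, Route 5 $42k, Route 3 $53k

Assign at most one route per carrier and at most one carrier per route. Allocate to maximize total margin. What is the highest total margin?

Maximum total: $680k

Optimal: Pioneer→Route 3 ($108k), Delta→Route 7 ($107k), Ridgeline→Route 2 ($101k), Kestrel→Route 5 ($122k), Summit→Route 6 ($102k), Talus→Route 4 ($140k) — total 108+107+101+122+102+140 = $680k.
Row-greedy (each carrier in turn takes its best remaining route) gives $589k, worse by 91.
Next-best assignment: Pioneer→Route 4, Delta→Route 3, Ridgeline→Route 2, Kestrel→Route 5, Summit→Route 6, Talus→Route 7 = $653k.
Every other assignment is strictly worse.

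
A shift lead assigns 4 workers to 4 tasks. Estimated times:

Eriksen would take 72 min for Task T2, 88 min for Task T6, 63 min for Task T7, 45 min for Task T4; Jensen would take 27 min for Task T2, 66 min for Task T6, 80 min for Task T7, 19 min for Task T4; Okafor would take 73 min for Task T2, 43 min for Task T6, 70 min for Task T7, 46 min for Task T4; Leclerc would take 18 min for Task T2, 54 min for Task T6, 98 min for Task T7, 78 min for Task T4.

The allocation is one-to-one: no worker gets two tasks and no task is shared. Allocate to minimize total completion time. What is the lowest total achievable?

Minimum total: 143 min

This is the linear assignment problem.
Optimal: Eriksen→Task T7 (63 min), Jensen→Task T4 (19 min), Okafor→Task T6 (43 min), Leclerc→Task T2 (18 min) — total 63+19+43+18 = 143 min.
Row-greedy (each worker in turn takes its cheapest remaining task) gives 213 min, worse by 70.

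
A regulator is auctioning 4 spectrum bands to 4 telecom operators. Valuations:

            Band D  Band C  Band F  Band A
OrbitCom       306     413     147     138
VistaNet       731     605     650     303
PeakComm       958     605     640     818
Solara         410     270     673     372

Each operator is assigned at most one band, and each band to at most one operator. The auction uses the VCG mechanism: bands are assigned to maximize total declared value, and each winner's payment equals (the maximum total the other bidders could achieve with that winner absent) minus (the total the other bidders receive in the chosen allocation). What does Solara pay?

Solara pays $59M.

Efficient allocation: OrbitCom→Band C ($413M), VistaNet→Band D ($731M), PeakComm→Band A ($818M), Solara→Band F ($673M); total welfare W = $2635M.
Solara receives Band F at value $673M, so the others get W − 673 = $1962M.
Without Solara: best allocation of the remaining 3 bidders over all 4 bands is OrbitCom→Band C ($413M), VistaNet→Band F ($650M), PeakComm→Band D ($958M), total $2021M.
VCG payment = (others' best without Solara) − (others' welfare with Solara) = 2021 − 1962 = $59M.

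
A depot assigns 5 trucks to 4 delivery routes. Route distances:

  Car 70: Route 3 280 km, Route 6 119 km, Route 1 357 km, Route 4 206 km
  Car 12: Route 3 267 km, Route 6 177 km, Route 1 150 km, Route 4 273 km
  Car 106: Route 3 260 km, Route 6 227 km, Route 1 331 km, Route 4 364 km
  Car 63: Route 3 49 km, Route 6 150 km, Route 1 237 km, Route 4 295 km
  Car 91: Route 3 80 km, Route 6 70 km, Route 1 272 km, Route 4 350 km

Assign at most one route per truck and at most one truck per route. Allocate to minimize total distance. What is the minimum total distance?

Minimum total: 475 km

This is a one-to-one assignment (minimum-cost bipartite matching).
Optimal: Car 63→Route 3 (49 km), Car 91→Route 6 (70 km), Car 12→Route 1 (150 km), Car 70→Route 4 (206 km) — total 49+70+150+206 = 475 km.
Row-greedy (each truck in turn takes its cheapest remaining route) gives 824 km, worse by 349.
No other one-to-one assignment undercuts 475 km.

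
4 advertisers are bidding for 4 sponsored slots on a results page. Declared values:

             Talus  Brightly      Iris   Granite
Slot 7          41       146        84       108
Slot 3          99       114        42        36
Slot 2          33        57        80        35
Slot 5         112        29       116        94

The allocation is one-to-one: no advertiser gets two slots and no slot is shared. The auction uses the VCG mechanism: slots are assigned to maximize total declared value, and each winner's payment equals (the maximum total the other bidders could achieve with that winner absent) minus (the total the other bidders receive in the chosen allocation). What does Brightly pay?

Brightly pays $50.

Efficient allocation: Talus→Slot 3 ($99), Brightly→Slot 7 ($146), Iris→Slot 2 ($80), Granite→Slot 5 ($94); total welfare W = $419.
Brightly receives Slot 7 at value $146, so the others get W − 146 = $273.
Without Brightly: best allocation of the remaining 3 bidders over all 4 slots is Talus→Slot 3 ($99), Iris→Slot 5 ($116), Granite→Slot 7 ($108), total $323.
VCG payment = (others' best without Brightly) − (others' welfare with Brightly) = 323 − 273 = $50.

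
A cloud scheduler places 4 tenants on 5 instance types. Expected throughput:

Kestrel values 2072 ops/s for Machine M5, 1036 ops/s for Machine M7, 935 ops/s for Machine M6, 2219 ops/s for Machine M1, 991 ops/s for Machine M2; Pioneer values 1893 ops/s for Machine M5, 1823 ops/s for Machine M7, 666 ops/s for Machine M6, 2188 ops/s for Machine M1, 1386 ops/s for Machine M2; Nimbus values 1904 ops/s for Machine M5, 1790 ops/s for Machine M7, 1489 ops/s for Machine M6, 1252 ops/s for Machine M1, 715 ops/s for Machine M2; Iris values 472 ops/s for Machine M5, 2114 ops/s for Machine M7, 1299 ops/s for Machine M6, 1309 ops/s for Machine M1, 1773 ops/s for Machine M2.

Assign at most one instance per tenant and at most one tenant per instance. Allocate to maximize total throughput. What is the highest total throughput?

Optimal: Kestrel→Machine M5 (2072 ops/s), Pioneer→Machine M1 (2188 ops/s), Nimbus→Machine M6 (1489 ops/s), Iris→Machine M7 (2114 ops/s) — total 2072+2188+1489+2114 = 7863 ops/s.
Row-greedy (each tenant in turn takes its best remaining instance) gives 7675 ops/s, worse by 188.
Checked against all permutations: 7863 ops/s is optimal.

Maximum total: 7863 ops/s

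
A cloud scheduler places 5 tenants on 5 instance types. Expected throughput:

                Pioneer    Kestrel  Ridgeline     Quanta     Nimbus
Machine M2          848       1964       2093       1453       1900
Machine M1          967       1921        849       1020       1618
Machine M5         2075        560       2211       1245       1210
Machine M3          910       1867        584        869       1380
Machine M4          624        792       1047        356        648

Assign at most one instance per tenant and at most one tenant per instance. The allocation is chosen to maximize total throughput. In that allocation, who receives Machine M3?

Kestrel receives Machine M3.

Optimal: Pioneer→Machine M5 (2075 ops/s), Kestrel→Machine M3 (1867 ops/s), Ridgeline→Machine M4 (1047 ops/s), Quanta→Machine M2 (1453 ops/s), Nimbus→Machine M1 (1618 ops/s) — total 2075+1867+1047+1453+1618 = 8060 ops/s.
Max-entry greedy (repeatedly take the single best remaining cell) gives 7059 ops/s, worse by 1001.
Checked against all permutations: 8060 ops/s is optimal.
Kestrel's own top instance is Machine M2 (1964 ops/s), but forcing Kestrel→Machine M2 and reassigning the rest optimally gives only 7573 ops/s — worse by 487.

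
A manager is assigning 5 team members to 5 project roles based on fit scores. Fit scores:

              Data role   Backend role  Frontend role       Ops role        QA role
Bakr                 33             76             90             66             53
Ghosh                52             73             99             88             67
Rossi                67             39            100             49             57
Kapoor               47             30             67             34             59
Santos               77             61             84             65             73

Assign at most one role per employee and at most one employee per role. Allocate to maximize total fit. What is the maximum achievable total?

Maximum total: 400 pts

Treat this as an assignment problem: match each employee to one role.
Optimal: Bakr→Backend role (76 pts), Ghosh→Ops role (88 pts), Rossi→Frontend role (100 pts), Kapoor→QA role (59 pts), Santos→Data role (77 pts) — total 76+88+100+59+77 = 400 pts.
Row-greedy (each employee in turn takes its best remaining role) gives 365 pts, worse by 35.
No other one-to-one assignment exceeds 400 pts.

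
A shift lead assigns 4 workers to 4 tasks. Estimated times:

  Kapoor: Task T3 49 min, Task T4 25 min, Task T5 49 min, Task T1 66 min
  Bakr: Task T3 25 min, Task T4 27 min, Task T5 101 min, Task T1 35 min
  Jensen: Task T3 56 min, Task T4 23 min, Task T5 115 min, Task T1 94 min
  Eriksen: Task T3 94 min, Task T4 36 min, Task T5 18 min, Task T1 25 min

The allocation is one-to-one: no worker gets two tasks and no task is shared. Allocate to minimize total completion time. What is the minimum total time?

Optimal: Kapoor→Task T5 (49 min), Bakr→Task T3 (25 min), Jensen→Task T4 (23 min), Eriksen→Task T1 (25 min) — total 49+25+23+25 = 122 min.
Row-greedy (each worker in turn takes its cheapest remaining task) gives 162 min, worse by 40.
Next-best assignment: Kapoor→Task T3, Bakr→Task T1, Jensen→Task T4, Eriksen→Task T5 = 125 min.

Minimum total: 122 min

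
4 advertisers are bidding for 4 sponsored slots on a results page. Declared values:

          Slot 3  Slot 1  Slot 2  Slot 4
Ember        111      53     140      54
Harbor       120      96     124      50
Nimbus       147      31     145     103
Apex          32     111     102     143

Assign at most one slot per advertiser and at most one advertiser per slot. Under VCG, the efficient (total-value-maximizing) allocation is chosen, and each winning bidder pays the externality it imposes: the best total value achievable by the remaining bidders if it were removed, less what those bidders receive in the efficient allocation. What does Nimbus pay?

Efficient allocation: Ember→Slot 2 ($140), Harbor→Slot 1 ($96), Nimbus→Slot 3 ($147), Apex→Slot 4 ($143); total welfare W = $526.
Nimbus receives Slot 3 at value $147, so the others get W − 147 = $379.
Without Nimbus: best allocation of the remaining 3 bidders over all 4 slots is Ember→Slot 2 ($140), Harbor→Slot 3 ($120), Apex→Slot 4 ($143), total $403.
VCG payment = (others' best without Nimbus) − (others' welfare with Nimbus) = 403 − 379 = $24.

Nimbus pays $24.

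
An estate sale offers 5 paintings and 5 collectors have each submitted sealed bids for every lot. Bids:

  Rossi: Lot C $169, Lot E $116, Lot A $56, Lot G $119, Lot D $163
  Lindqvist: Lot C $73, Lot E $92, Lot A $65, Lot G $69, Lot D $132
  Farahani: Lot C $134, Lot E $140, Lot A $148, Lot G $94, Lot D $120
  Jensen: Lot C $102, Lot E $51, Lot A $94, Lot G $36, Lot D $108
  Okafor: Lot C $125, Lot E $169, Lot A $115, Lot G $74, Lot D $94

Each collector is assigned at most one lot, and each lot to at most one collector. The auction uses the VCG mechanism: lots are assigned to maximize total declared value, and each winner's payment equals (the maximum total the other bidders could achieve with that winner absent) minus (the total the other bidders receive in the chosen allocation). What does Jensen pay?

Jensen pays $50.

Efficient allocation: Rossi→Lot G ($119), Lindqvist→Lot D ($132), Farahani→Lot A ($148), Jensen→Lot C ($102), Okafor→Lot E ($169); total welfare W = $670.
Jensen receives Lot C at value $102, so the others get W − 102 = $568.
Without Jensen: best allocation of the remaining 4 bidders over all 5 lots is Rossi→Lot C ($169), Lindqvist→Lot D ($132), Farahani→Lot A ($148), Okafor→Lot E ($169), total $618.
VCG payment = (others' best without Jensen) − (others' welfare with Jensen) = 618 − 568 = $50.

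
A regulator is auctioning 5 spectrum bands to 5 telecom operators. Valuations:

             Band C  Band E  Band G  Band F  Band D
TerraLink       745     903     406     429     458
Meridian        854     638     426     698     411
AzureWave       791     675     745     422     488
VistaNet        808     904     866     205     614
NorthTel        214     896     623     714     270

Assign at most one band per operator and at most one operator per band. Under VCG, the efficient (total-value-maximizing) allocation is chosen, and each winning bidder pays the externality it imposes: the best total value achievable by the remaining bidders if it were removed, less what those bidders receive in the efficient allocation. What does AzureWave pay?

Efficient allocation: TerraLink→Band E ($903M), Meridian→Band C ($854M), AzureWave→Band G ($745M), VistaNet→Band D ($614M), NorthTel→Band F ($714M); total welfare W = $3830M.
AzureWave receives Band G at value $745M, so the others get W − 745 = $3085M.
Without AzureWave: best allocation of the remaining 4 bidders over all 5 bands is TerraLink→Band E ($903M), Meridian→Band C ($854M), VistaNet→Band G ($866M), NorthTel→Band F ($714M), total $3337M.
VCG payment = (others' best without AzureWave) − (others' welfare with AzureWave) = 3337 − 3085 = $252M.

AzureWave pays $252M.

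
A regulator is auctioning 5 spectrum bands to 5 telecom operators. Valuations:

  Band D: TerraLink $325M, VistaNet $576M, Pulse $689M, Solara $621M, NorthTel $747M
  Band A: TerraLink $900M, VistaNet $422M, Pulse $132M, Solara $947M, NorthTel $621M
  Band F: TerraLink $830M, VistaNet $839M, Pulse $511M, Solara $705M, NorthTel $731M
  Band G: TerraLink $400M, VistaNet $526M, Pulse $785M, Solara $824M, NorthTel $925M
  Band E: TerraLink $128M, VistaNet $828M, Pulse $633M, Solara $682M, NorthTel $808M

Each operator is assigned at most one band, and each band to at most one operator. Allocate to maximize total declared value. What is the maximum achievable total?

Optimal: TerraLink→Band F ($830M), VistaNet→Band E ($828M), Pulse→Band D ($689M), Solara→Band A ($947M), NorthTel→Band G ($925M) — total 830+828+689+947+925 = $4219M.
Next-best assignment: TerraLink→Band F, VistaNet→Band E, Pulse→Band G, Solara→Band A, NorthTel→Band D = $4137M.
Checked against all permutations: $4219M is optimal.

Max total: $4219M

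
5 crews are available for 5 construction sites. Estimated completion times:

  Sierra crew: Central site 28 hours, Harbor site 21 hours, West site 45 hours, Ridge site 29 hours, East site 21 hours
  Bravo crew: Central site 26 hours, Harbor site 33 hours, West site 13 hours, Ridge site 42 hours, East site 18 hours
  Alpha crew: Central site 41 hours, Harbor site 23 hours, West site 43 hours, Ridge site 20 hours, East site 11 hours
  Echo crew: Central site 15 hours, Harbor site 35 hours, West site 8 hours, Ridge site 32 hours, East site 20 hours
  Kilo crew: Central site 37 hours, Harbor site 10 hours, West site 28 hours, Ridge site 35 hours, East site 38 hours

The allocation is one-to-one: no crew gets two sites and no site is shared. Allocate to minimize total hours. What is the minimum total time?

Min total: 78 hours

This is the linear assignment problem.
Optimal: Sierra crew→Ridge site (29 hours), Bravo crew→West site (13 hours), Alpha crew→East site (11 hours), Echo crew→Central site (15 hours), Kilo crew→Harbor site (10 hours) — total 29+13+11+15+10 = 78 hours.
Every other assignment is strictly worse.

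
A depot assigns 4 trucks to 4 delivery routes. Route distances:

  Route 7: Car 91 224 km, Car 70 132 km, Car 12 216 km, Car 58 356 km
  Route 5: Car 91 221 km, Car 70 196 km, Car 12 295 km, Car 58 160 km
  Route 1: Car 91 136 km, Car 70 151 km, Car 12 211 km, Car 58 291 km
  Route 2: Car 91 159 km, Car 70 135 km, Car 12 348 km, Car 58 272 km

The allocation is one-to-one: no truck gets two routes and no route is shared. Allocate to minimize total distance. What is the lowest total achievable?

This is the linear assignment problem.
Optimal: Car 91→Route 1 (136 km), Car 70→Route 2 (135 km), Car 12→Route 7 (216 km), Car 58→Route 5 (160 km) — total 136+135+216+160 = 647 km.
Min-entry greedy (repeatedly take the single cheapest remaining cell) gives 776 km, worse by 129.
Swapping Car 91↔Car 58 (Car 91→Route 5 221 km, Car 58→Route 1 291 km) adds 216.
No other one-to-one assignment undercuts 647 km.

Minimum total: 647 km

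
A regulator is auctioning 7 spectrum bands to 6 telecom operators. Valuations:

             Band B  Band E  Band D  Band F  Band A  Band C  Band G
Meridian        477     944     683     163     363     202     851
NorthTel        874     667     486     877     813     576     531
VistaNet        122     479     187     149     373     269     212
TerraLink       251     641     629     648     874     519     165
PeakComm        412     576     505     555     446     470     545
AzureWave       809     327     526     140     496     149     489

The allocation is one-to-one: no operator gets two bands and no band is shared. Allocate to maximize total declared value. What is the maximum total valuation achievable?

Maximum total: $4395M

Optimal: Meridian→Band G ($851M), NorthTel→Band F ($877M), VistaNet→Band E ($479M), TerraLink→Band A ($874M), PeakComm→Band D ($505M), AzureWave→Band B ($809M) — total 851+877+479+874+505+809 = $4395M.
Column-greedy (each band in turn goes to its best remaining operator) gives $3767M, worse by 628.
Checked against all permutations: $4395M is optimal.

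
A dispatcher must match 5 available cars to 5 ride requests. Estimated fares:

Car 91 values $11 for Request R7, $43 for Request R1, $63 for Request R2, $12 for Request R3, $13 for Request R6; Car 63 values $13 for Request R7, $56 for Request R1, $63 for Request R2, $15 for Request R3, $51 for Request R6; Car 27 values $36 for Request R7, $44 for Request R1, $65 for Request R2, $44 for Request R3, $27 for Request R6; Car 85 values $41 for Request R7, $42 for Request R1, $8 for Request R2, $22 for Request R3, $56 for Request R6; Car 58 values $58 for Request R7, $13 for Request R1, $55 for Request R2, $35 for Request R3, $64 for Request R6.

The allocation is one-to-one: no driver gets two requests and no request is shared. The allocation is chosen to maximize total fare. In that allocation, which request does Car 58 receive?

Treat this as an assignment problem: match each driver to one request.
Optimal: Car 91→Request R2 ($63), Car 63→Request R1 ($56), Car 27→Request R3 ($44), Car 85→Request R6 ($56), Car 58→Request R7 ($58) — total 63+56+44+56+58 = $277.
Column-greedy (each request in turn goes to its best remaining driver) gives $214, worse by 63.
Swapping Car 27↔Car 58 (Car 27→Request R7 $36, Car 58→Request R3 $35) loses 31.
Every other assignment is strictly worse.
Car 58's own top request is Request R6 ($64), but forcing Car 58→Request R6 and reassigning the rest optimally gives only $268 — worse by 9.

Car 58 receives Request R7.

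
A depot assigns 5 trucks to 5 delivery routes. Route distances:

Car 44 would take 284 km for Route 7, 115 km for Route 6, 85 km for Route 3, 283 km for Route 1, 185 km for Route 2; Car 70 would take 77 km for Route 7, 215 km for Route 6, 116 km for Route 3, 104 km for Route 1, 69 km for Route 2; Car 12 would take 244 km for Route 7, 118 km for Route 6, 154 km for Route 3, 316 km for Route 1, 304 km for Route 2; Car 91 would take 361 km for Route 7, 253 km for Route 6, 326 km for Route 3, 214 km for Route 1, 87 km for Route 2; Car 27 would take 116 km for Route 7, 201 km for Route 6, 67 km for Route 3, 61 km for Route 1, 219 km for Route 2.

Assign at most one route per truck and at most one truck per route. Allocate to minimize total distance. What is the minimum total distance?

Min total: 428 km

Optimal: Car 44→Route 3 (85 km), Car 70→Route 7 (77 km), Car 12→Route 6 (118 km), Car 91→Route 2 (87 km), Car 27→Route 1 (61 km) — total 85+77+118+87+61 = 428 km.
Min-entry greedy (repeatedly take the single cheapest remaining cell) gives 694 km, worse by 266.
Next-best assignment: Car 44→Route 6, Car 70→Route 7, Car 12→Route 3, Car 91→Route 2, Car 27→Route 1 = 494 km.
Every other assignment is strictly worse.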